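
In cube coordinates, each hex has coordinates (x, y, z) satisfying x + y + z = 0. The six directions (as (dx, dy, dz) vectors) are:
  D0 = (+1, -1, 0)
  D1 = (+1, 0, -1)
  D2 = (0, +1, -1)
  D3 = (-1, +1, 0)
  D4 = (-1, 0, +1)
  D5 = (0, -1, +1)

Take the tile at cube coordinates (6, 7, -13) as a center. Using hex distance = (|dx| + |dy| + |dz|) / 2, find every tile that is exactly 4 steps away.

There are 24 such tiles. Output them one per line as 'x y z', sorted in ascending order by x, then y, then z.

Walk ring at distance 4 from (6, 7, -13):
Start at center + D4*4 = (2, 7, -9)
  hex 0: (2, 7, -9)
  hex 1: (3, 6, -9)
  hex 2: (4, 5, -9)
  hex 3: (5, 4, -9)
  hex 4: (6, 3, -9)
  hex 5: (7, 3, -10)
  hex 6: (8, 3, -11)
  hex 7: (9, 3, -12)
  hex 8: (10, 3, -13)
  hex 9: (10, 4, -14)
  hex 10: (10, 5, -15)
  hex 11: (10, 6, -16)
  hex 12: (10, 7, -17)
  hex 13: (9, 8, -17)
  hex 14: (8, 9, -17)
  hex 15: (7, 10, -17)
  hex 16: (6, 11, -17)
  hex 17: (5, 11, -16)
  hex 18: (4, 11, -15)
  hex 19: (3, 11, -14)
  hex 20: (2, 11, -13)
  hex 21: (2, 10, -12)
  hex 22: (2, 9, -11)
  hex 23: (2, 8, -10)
Sorted: 24 hexes.

Answer: 2 7 -9
2 8 -10
2 9 -11
2 10 -12
2 11 -13
3 6 -9
3 11 -14
4 5 -9
4 11 -15
5 4 -9
5 11 -16
6 3 -9
6 11 -17
7 3 -10
7 10 -17
8 3 -11
8 9 -17
9 3 -12
9 8 -17
10 3 -13
10 4 -14
10 5 -15
10 6 -16
10 7 -17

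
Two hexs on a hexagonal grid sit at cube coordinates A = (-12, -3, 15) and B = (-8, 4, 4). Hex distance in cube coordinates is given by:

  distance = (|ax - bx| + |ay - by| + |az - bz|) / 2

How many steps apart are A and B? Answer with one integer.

Answer: 11

Derivation:
|ax - bx| = |-12 - (-8)| = 4
|ay - by| = |-3 - 4| = 7
|az - bz| = |15 - 4| = 11
distance = (4 + 7 + 11) / 2 = 22 / 2 = 11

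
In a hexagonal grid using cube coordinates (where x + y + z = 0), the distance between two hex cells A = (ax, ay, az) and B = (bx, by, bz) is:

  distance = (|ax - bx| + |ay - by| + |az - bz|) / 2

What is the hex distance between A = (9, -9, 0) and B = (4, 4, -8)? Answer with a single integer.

|ax - bx| = |9 - 4| = 5
|ay - by| = |-9 - 4| = 13
|az - bz| = |0 - (-8)| = 8
distance = (5 + 13 + 8) / 2 = 26 / 2 = 13

Answer: 13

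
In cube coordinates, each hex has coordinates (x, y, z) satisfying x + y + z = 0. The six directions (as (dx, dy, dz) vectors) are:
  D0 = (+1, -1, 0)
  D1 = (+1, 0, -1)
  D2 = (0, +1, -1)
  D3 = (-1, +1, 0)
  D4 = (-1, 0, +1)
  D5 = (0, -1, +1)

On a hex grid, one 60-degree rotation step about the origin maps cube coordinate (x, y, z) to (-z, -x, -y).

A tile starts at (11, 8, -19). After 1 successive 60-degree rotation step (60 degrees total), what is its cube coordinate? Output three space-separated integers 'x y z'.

Answer: 19 -11 -8

Derivation:
Start: (11, 8, -19)
Step 1: (11, 8, -19) -> (-(-19), -(11), -(8)) = (19, -11, -8)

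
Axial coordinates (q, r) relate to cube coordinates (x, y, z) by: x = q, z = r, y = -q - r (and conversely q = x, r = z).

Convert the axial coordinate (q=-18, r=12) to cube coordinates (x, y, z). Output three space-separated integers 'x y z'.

Answer: -18 6 12

Derivation:
x = q = -18
z = r = 12
y = -x - z = -(-18) - (12) = 6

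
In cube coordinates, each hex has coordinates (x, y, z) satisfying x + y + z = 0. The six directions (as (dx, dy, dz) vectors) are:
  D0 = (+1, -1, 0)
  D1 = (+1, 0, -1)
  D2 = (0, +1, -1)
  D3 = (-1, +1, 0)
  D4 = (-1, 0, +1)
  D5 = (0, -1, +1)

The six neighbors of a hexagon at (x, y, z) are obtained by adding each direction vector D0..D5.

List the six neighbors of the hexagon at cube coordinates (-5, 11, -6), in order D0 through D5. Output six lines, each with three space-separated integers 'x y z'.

Answer: -4 10 -6
-4 11 -7
-5 12 -7
-6 12 -6
-6 11 -5
-5 10 -5

Derivation:
Center: (-5, 11, -6). Add each direction:
  D0: (-5, 11, -6) + (1, -1, 0) = (-4, 10, -6)
  D1: (-5, 11, -6) + (1, 0, -1) = (-4, 11, -7)
  D2: (-5, 11, -6) + (0, 1, -1) = (-5, 12, -7)
  D3: (-5, 11, -6) + (-1, 1, 0) = (-6, 12, -6)
  D4: (-5, 11, -6) + (-1, 0, 1) = (-6, 11, -5)
  D5: (-5, 11, -6) + (0, -1, 1) = (-5, 10, -5)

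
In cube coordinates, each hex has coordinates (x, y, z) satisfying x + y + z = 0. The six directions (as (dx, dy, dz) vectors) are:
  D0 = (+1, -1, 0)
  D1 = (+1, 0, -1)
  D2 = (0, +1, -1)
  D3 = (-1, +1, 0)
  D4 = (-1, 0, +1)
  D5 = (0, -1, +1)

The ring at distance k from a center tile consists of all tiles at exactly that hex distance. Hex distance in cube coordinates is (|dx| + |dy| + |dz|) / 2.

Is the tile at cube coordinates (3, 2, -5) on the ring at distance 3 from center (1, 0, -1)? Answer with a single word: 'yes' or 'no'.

Answer: no

Derivation:
|px - cx| = |3 - 1| = 2
|py - cy| = |2 - 0| = 2
|pz - cz| = |-5 - (-1)| = 4
distance = (2+2+4)/2 = 8/2 = 4
radius = 3; distance != radius -> no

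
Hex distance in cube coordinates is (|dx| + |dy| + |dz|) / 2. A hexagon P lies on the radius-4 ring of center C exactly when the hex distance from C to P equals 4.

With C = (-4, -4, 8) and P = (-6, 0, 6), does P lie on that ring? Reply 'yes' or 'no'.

Answer: yes

Derivation:
|px - cx| = |-6 - (-4)| = 2
|py - cy| = |0 - (-4)| = 4
|pz - cz| = |6 - 8| = 2
distance = (2+4+2)/2 = 8/2 = 4
radius = 4; distance == radius -> yes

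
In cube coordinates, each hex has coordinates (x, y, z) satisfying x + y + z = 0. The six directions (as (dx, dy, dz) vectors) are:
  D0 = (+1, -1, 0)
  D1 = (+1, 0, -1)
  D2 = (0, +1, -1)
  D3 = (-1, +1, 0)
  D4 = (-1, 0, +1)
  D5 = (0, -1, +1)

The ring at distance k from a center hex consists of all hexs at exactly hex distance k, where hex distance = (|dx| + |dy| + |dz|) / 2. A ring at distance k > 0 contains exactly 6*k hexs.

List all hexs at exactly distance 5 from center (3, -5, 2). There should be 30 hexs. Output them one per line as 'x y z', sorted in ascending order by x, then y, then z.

Walk ring at distance 5 from (3, -5, 2):
Start at center + D4*5 = (-2, -5, 7)
  hex 0: (-2, -5, 7)
  hex 1: (-1, -6, 7)
  hex 2: (0, -7, 7)
  hex 3: (1, -8, 7)
  hex 4: (2, -9, 7)
  hex 5: (3, -10, 7)
  hex 6: (4, -10, 6)
  hex 7: (5, -10, 5)
  hex 8: (6, -10, 4)
  hex 9: (7, -10, 3)
  hex 10: (8, -10, 2)
  hex 11: (8, -9, 1)
  hex 12: (8, -8, 0)
  hex 13: (8, -7, -1)
  hex 14: (8, -6, -2)
  hex 15: (8, -5, -3)
  hex 16: (7, -4, -3)
  hex 17: (6, -3, -3)
  hex 18: (5, -2, -3)
  hex 19: (4, -1, -3)
  hex 20: (3, 0, -3)
  hex 21: (2, 0, -2)
  hex 22: (1, 0, -1)
  hex 23: (0, 0, 0)
  hex 24: (-1, 0, 1)
  hex 25: (-2, 0, 2)
  hex 26: (-2, -1, 3)
  hex 27: (-2, -2, 4)
  hex 28: (-2, -3, 5)
  hex 29: (-2, -4, 6)
Sorted: 30 hexes.

Answer: -2 -5 7
-2 -4 6
-2 -3 5
-2 -2 4
-2 -1 3
-2 0 2
-1 -6 7
-1 0 1
0 -7 7
0 0 0
1 -8 7
1 0 -1
2 -9 7
2 0 -2
3 -10 7
3 0 -3
4 -10 6
4 -1 -3
5 -10 5
5 -2 -3
6 -10 4
6 -3 -3
7 -10 3
7 -4 -3
8 -10 2
8 -9 1
8 -8 0
8 -7 -1
8 -6 -2
8 -5 -3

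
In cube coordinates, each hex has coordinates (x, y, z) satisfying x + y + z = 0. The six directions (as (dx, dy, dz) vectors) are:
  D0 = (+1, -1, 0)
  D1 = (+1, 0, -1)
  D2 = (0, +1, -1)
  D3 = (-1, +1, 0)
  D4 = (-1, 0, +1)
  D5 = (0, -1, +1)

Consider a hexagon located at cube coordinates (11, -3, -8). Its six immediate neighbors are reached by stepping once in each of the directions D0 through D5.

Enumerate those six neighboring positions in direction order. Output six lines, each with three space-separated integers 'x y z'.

Center: (11, -3, -8). Add each direction:
  D0: (11, -3, -8) + (1, -1, 0) = (12, -4, -8)
  D1: (11, -3, -8) + (1, 0, -1) = (12, -3, -9)
  D2: (11, -3, -8) + (0, 1, -1) = (11, -2, -9)
  D3: (11, -3, -8) + (-1, 1, 0) = (10, -2, -8)
  D4: (11, -3, -8) + (-1, 0, 1) = (10, -3, -7)
  D5: (11, -3, -8) + (0, -1, 1) = (11, -4, -7)

Answer: 12 -4 -8
12 -3 -9
11 -2 -9
10 -2 -8
10 -3 -7
11 -4 -7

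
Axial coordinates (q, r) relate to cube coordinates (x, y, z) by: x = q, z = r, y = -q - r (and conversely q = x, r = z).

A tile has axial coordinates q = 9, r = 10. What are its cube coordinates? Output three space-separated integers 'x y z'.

x = q = 9
z = r = 10
y = -x - z = -(9) - (10) = -19

Answer: 9 -19 10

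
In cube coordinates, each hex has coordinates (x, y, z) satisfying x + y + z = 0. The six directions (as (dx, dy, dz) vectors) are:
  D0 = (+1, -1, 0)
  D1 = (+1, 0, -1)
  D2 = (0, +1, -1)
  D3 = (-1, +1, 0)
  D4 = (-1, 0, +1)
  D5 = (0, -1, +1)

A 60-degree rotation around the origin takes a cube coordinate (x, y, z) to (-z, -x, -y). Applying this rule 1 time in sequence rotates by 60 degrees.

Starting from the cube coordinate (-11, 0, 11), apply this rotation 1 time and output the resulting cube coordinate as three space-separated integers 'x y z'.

Answer: -11 11 0

Derivation:
Start: (-11, 0, 11)
Step 1: (-11, 0, 11) -> (-(11), -(-11), -(0)) = (-11, 11, 0)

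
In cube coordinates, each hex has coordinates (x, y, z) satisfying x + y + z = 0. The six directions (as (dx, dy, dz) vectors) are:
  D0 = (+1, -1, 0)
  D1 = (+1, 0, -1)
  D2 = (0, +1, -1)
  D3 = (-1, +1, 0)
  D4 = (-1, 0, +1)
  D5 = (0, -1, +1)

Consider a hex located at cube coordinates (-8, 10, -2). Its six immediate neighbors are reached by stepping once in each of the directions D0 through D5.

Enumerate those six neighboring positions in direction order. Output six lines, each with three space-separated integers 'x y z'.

Center: (-8, 10, -2). Add each direction:
  D0: (-8, 10, -2) + (1, -1, 0) = (-7, 9, -2)
  D1: (-8, 10, -2) + (1, 0, -1) = (-7, 10, -3)
  D2: (-8, 10, -2) + (0, 1, -1) = (-8, 11, -3)
  D3: (-8, 10, -2) + (-1, 1, 0) = (-9, 11, -2)
  D4: (-8, 10, -2) + (-1, 0, 1) = (-9, 10, -1)
  D5: (-8, 10, -2) + (0, -1, 1) = (-8, 9, -1)

Answer: -7 9 -2
-7 10 -3
-8 11 -3
-9 11 -2
-9 10 -1
-8 9 -1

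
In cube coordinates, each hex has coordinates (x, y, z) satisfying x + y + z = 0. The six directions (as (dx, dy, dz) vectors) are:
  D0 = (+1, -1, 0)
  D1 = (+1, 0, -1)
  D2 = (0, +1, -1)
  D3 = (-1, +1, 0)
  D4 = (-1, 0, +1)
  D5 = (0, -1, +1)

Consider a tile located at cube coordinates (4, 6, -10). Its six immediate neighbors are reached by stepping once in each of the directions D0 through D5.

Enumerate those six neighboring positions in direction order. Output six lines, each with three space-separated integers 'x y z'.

Center: (4, 6, -10). Add each direction:
  D0: (4, 6, -10) + (1, -1, 0) = (5, 5, -10)
  D1: (4, 6, -10) + (1, 0, -1) = (5, 6, -11)
  D2: (4, 6, -10) + (0, 1, -1) = (4, 7, -11)
  D3: (4, 6, -10) + (-1, 1, 0) = (3, 7, -10)
  D4: (4, 6, -10) + (-1, 0, 1) = (3, 6, -9)
  D5: (4, 6, -10) + (0, -1, 1) = (4, 5, -9)

Answer: 5 5 -10
5 6 -11
4 7 -11
3 7 -10
3 6 -9
4 5 -9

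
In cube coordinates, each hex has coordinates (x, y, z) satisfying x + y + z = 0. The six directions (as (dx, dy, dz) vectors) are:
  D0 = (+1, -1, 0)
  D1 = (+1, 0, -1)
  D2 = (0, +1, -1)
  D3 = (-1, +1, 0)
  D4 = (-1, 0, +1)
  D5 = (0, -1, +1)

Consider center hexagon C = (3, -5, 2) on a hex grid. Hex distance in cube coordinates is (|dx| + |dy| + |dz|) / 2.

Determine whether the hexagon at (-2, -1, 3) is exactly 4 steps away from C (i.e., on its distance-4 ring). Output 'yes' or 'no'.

|px - cx| = |-2 - 3| = 5
|py - cy| = |-1 - (-5)| = 4
|pz - cz| = |3 - 2| = 1
distance = (5+4+1)/2 = 10/2 = 5
radius = 4; distance != radius -> no

Answer: no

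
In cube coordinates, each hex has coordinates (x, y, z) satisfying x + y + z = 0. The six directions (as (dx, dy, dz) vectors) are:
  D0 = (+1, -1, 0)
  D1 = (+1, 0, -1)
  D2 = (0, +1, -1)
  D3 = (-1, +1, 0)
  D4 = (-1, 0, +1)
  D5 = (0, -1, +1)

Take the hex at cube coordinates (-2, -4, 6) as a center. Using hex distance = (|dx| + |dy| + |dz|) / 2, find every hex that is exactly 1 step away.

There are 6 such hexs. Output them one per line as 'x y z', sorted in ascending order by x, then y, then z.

Answer: -3 -4 7
-3 -3 6
-2 -5 7
-2 -3 5
-1 -5 6
-1 -4 5

Derivation:
Walk ring at distance 1 from (-2, -4, 6):
Start at center + D4*1 = (-3, -4, 7)
  hex 0: (-3, -4, 7)
  hex 1: (-2, -5, 7)
  hex 2: (-1, -5, 6)
  hex 3: (-1, -4, 5)
  hex 4: (-2, -3, 5)
  hex 5: (-3, -3, 6)
Sorted: 6 hexes.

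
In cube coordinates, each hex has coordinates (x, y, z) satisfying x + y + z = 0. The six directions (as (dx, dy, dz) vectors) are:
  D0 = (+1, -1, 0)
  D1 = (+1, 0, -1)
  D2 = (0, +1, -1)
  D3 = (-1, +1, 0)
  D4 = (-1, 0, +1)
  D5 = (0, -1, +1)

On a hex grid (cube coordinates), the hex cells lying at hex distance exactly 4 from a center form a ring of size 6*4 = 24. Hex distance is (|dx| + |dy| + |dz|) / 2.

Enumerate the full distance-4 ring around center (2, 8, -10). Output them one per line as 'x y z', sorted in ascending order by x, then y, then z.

Walk ring at distance 4 from (2, 8, -10):
Start at center + D4*4 = (-2, 8, -6)
  hex 0: (-2, 8, -6)
  hex 1: (-1, 7, -6)
  hex 2: (0, 6, -6)
  hex 3: (1, 5, -6)
  hex 4: (2, 4, -6)
  hex 5: (3, 4, -7)
  hex 6: (4, 4, -8)
  hex 7: (5, 4, -9)
  hex 8: (6, 4, -10)
  hex 9: (6, 5, -11)
  hex 10: (6, 6, -12)
  hex 11: (6, 7, -13)
  hex 12: (6, 8, -14)
  hex 13: (5, 9, -14)
  hex 14: (4, 10, -14)
  hex 15: (3, 11, -14)
  hex 16: (2, 12, -14)
  hex 17: (1, 12, -13)
  hex 18: (0, 12, -12)
  hex 19: (-1, 12, -11)
  hex 20: (-2, 12, -10)
  hex 21: (-2, 11, -9)
  hex 22: (-2, 10, -8)
  hex 23: (-2, 9, -7)
Sorted: 24 hexes.

Answer: -2 8 -6
-2 9 -7
-2 10 -8
-2 11 -9
-2 12 -10
-1 7 -6
-1 12 -11
0 6 -6
0 12 -12
1 5 -6
1 12 -13
2 4 -6
2 12 -14
3 4 -7
3 11 -14
4 4 -8
4 10 -14
5 4 -9
5 9 -14
6 4 -10
6 5 -11
6 6 -12
6 7 -13
6 8 -14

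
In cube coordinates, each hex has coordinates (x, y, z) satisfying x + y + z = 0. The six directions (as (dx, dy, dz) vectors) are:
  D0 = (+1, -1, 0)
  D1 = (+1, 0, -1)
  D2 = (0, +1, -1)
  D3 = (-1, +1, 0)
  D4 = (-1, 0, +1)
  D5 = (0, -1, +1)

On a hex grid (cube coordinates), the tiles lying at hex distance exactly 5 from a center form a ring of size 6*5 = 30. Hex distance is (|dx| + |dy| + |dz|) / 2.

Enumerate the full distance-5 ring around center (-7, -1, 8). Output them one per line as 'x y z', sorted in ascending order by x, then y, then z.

Walk ring at distance 5 from (-7, -1, 8):
Start at center + D4*5 = (-12, -1, 13)
  hex 0: (-12, -1, 13)
  hex 1: (-11, -2, 13)
  hex 2: (-10, -3, 13)
  hex 3: (-9, -4, 13)
  hex 4: (-8, -5, 13)
  hex 5: (-7, -6, 13)
  hex 6: (-6, -6, 12)
  hex 7: (-5, -6, 11)
  hex 8: (-4, -6, 10)
  hex 9: (-3, -6, 9)
  hex 10: (-2, -6, 8)
  hex 11: (-2, -5, 7)
  hex 12: (-2, -4, 6)
  hex 13: (-2, -3, 5)
  hex 14: (-2, -2, 4)
  hex 15: (-2, -1, 3)
  hex 16: (-3, 0, 3)
  hex 17: (-4, 1, 3)
  hex 18: (-5, 2, 3)
  hex 19: (-6, 3, 3)
  hex 20: (-7, 4, 3)
  hex 21: (-8, 4, 4)
  hex 22: (-9, 4, 5)
  hex 23: (-10, 4, 6)
  hex 24: (-11, 4, 7)
  hex 25: (-12, 4, 8)
  hex 26: (-12, 3, 9)
  hex 27: (-12, 2, 10)
  hex 28: (-12, 1, 11)
  hex 29: (-12, 0, 12)
Sorted: 30 hexes.

Answer: -12 -1 13
-12 0 12
-12 1 11
-12 2 10
-12 3 9
-12 4 8
-11 -2 13
-11 4 7
-10 -3 13
-10 4 6
-9 -4 13
-9 4 5
-8 -5 13
-8 4 4
-7 -6 13
-7 4 3
-6 -6 12
-6 3 3
-5 -6 11
-5 2 3
-4 -6 10
-4 1 3
-3 -6 9
-3 0 3
-2 -6 8
-2 -5 7
-2 -4 6
-2 -3 5
-2 -2 4
-2 -1 3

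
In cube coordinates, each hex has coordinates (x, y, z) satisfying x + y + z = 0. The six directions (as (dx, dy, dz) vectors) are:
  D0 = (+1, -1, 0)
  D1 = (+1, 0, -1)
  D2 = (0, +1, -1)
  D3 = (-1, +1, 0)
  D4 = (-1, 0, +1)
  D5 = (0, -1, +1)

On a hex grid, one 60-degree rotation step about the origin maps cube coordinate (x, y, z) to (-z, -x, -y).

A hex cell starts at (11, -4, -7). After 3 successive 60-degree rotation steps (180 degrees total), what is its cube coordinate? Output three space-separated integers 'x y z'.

Answer: -11 4 7

Derivation:
Start: (11, -4, -7)
Step 1: (11, -4, -7) -> (-(-7), -(11), -(-4)) = (7, -11, 4)
Step 2: (7, -11, 4) -> (-(4), -(7), -(-11)) = (-4, -7, 11)
Step 3: (-4, -7, 11) -> (-(11), -(-4), -(-7)) = (-11, 4, 7)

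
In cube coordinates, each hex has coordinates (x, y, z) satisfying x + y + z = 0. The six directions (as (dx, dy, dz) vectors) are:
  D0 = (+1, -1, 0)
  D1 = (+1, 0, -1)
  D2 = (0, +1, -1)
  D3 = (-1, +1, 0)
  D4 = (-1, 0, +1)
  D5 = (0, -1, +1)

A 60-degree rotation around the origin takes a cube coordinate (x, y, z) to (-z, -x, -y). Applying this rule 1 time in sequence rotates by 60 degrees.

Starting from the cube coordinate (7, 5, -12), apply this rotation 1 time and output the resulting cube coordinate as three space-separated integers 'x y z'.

Start: (7, 5, -12)
Step 1: (7, 5, -12) -> (-(-12), -(7), -(5)) = (12, -7, -5)

Answer: 12 -7 -5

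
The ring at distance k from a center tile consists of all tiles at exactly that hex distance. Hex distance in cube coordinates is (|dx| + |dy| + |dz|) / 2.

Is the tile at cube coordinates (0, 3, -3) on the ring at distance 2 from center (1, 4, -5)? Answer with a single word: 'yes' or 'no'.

|px - cx| = |0 - 1| = 1
|py - cy| = |3 - 4| = 1
|pz - cz| = |-3 - (-5)| = 2
distance = (1+1+2)/2 = 4/2 = 2
radius = 2; distance == radius -> yes

Answer: yes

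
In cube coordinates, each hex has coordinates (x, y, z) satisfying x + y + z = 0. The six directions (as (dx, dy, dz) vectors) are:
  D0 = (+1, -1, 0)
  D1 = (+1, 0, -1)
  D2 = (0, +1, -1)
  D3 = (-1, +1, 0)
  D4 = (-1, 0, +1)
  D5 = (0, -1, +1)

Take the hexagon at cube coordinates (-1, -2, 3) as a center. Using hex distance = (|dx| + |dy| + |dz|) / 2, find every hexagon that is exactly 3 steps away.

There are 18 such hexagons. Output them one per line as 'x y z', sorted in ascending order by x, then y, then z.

Answer: -4 -2 6
-4 -1 5
-4 0 4
-4 1 3
-3 -3 6
-3 1 2
-2 -4 6
-2 1 1
-1 -5 6
-1 1 0
0 -5 5
0 0 0
1 -5 4
1 -1 0
2 -5 3
2 -4 2
2 -3 1
2 -2 0

Derivation:
Walk ring at distance 3 from (-1, -2, 3):
Start at center + D4*3 = (-4, -2, 6)
  hex 0: (-4, -2, 6)
  hex 1: (-3, -3, 6)
  hex 2: (-2, -4, 6)
  hex 3: (-1, -5, 6)
  hex 4: (0, -5, 5)
  hex 5: (1, -5, 4)
  hex 6: (2, -5, 3)
  hex 7: (2, -4, 2)
  hex 8: (2, -3, 1)
  hex 9: (2, -2, 0)
  hex 10: (1, -1, 0)
  hex 11: (0, 0, 0)
  hex 12: (-1, 1, 0)
  hex 13: (-2, 1, 1)
  hex 14: (-3, 1, 2)
  hex 15: (-4, 1, 3)
  hex 16: (-4, 0, 4)
  hex 17: (-4, -1, 5)
Sorted: 18 hexes.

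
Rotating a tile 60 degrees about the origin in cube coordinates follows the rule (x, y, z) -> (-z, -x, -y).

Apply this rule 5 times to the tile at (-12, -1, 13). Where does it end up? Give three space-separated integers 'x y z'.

Start: (-12, -1, 13)
Step 1: (-12, -1, 13) -> (-(13), -(-12), -(-1)) = (-13, 12, 1)
Step 2: (-13, 12, 1) -> (-(1), -(-13), -(12)) = (-1, 13, -12)
Step 3: (-1, 13, -12) -> (-(-12), -(-1), -(13)) = (12, 1, -13)
Step 4: (12, 1, -13) -> (-(-13), -(12), -(1)) = (13, -12, -1)
Step 5: (13, -12, -1) -> (-(-1), -(13), -(-12)) = (1, -13, 12)

Answer: 1 -13 12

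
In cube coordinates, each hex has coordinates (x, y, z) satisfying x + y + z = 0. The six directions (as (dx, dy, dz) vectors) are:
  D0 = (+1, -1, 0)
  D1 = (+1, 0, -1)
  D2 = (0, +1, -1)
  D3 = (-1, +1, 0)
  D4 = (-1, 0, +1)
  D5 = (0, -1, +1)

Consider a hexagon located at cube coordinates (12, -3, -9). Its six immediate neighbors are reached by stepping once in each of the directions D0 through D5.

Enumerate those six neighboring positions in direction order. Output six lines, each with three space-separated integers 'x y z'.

Answer: 13 -4 -9
13 -3 -10
12 -2 -10
11 -2 -9
11 -3 -8
12 -4 -8

Derivation:
Center: (12, -3, -9). Add each direction:
  D0: (12, -3, -9) + (1, -1, 0) = (13, -4, -9)
  D1: (12, -3, -9) + (1, 0, -1) = (13, -3, -10)
  D2: (12, -3, -9) + (0, 1, -1) = (12, -2, -10)
  D3: (12, -3, -9) + (-1, 1, 0) = (11, -2, -9)
  D4: (12, -3, -9) + (-1, 0, 1) = (11, -3, -8)
  D5: (12, -3, -9) + (0, -1, 1) = (12, -4, -8)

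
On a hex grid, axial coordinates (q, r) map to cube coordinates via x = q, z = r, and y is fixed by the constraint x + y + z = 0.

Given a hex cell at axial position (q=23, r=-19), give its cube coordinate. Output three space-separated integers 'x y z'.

Answer: 23 -4 -19

Derivation:
x = q = 23
z = r = -19
y = -x - z = -(23) - (-19) = -4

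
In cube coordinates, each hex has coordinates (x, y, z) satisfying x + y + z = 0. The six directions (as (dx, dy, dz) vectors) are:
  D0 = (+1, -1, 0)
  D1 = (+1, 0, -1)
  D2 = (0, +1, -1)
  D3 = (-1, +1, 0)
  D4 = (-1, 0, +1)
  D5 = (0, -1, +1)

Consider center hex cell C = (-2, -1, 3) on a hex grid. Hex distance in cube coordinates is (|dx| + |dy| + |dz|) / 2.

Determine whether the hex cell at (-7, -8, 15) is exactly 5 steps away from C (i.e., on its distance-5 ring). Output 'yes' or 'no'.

Answer: no

Derivation:
|px - cx| = |-7 - (-2)| = 5
|py - cy| = |-8 - (-1)| = 7
|pz - cz| = |15 - 3| = 12
distance = (5+7+12)/2 = 24/2 = 12
radius = 5; distance != radius -> no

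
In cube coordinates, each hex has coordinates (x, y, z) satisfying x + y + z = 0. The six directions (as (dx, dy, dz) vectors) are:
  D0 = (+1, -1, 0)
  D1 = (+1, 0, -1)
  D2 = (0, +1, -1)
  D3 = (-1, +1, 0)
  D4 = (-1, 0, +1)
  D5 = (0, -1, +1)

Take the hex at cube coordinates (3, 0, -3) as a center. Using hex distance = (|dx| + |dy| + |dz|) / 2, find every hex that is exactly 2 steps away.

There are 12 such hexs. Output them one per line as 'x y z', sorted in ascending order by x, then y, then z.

Walk ring at distance 2 from (3, 0, -3):
Start at center + D4*2 = (1, 0, -1)
  hex 0: (1, 0, -1)
  hex 1: (2, -1, -1)
  hex 2: (3, -2, -1)
  hex 3: (4, -2, -2)
  hex 4: (5, -2, -3)
  hex 5: (5, -1, -4)
  hex 6: (5, 0, -5)
  hex 7: (4, 1, -5)
  hex 8: (3, 2, -5)
  hex 9: (2, 2, -4)
  hex 10: (1, 2, -3)
  hex 11: (1, 1, -2)
Sorted: 12 hexes.

Answer: 1 0 -1
1 1 -2
1 2 -3
2 -1 -1
2 2 -4
3 -2 -1
3 2 -5
4 -2 -2
4 1 -5
5 -2 -3
5 -1 -4
5 0 -5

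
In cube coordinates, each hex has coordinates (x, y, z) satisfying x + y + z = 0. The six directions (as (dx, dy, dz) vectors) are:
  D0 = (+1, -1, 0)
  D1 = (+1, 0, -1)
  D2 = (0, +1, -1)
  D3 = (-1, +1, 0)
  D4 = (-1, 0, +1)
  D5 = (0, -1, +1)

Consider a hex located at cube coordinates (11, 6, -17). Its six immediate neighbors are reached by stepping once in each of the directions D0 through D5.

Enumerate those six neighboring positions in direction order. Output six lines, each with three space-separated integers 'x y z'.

Answer: 12 5 -17
12 6 -18
11 7 -18
10 7 -17
10 6 -16
11 5 -16

Derivation:
Center: (11, 6, -17). Add each direction:
  D0: (11, 6, -17) + (1, -1, 0) = (12, 5, -17)
  D1: (11, 6, -17) + (1, 0, -1) = (12, 6, -18)
  D2: (11, 6, -17) + (0, 1, -1) = (11, 7, -18)
  D3: (11, 6, -17) + (-1, 1, 0) = (10, 7, -17)
  D4: (11, 6, -17) + (-1, 0, 1) = (10, 6, -16)
  D5: (11, 6, -17) + (0, -1, 1) = (11, 5, -16)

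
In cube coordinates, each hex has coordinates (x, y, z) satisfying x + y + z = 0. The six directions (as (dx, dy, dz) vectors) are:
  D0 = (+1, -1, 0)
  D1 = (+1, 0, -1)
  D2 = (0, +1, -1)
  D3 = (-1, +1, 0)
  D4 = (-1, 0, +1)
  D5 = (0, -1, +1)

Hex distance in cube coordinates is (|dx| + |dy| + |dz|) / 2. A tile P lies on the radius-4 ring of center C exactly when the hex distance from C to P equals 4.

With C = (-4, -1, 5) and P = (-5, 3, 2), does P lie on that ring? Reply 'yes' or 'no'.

|px - cx| = |-5 - (-4)| = 1
|py - cy| = |3 - (-1)| = 4
|pz - cz| = |2 - 5| = 3
distance = (1+4+3)/2 = 8/2 = 4
radius = 4; distance == radius -> yes

Answer: yes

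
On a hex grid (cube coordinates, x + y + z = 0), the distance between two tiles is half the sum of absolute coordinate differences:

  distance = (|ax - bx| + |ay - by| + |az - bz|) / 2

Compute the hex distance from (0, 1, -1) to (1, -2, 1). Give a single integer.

|ax - bx| = |0 - 1| = 1
|ay - by| = |1 - (-2)| = 3
|az - bz| = |-1 - 1| = 2
distance = (1 + 3 + 2) / 2 = 6 / 2 = 3

Answer: 3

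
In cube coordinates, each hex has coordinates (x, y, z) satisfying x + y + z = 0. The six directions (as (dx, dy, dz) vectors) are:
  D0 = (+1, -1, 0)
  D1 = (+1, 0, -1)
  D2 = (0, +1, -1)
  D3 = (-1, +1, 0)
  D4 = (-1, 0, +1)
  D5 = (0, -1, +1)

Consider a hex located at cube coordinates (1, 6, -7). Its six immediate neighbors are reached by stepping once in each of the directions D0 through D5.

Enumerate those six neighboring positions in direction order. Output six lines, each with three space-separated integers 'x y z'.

Answer: 2 5 -7
2 6 -8
1 7 -8
0 7 -7
0 6 -6
1 5 -6

Derivation:
Center: (1, 6, -7). Add each direction:
  D0: (1, 6, -7) + (1, -1, 0) = (2, 5, -7)
  D1: (1, 6, -7) + (1, 0, -1) = (2, 6, -8)
  D2: (1, 6, -7) + (0, 1, -1) = (1, 7, -8)
  D3: (1, 6, -7) + (-1, 1, 0) = (0, 7, -7)
  D4: (1, 6, -7) + (-1, 0, 1) = (0, 6, -6)
  D5: (1, 6, -7) + (0, -1, 1) = (1, 5, -6)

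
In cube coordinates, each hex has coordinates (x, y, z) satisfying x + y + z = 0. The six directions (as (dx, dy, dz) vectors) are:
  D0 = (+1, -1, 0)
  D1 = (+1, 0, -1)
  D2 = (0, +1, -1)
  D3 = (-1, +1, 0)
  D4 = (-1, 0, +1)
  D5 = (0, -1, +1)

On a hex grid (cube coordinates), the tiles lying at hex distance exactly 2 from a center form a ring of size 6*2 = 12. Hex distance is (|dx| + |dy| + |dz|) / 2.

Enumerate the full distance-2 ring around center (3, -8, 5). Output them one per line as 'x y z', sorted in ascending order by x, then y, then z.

Walk ring at distance 2 from (3, -8, 5):
Start at center + D4*2 = (1, -8, 7)
  hex 0: (1, -8, 7)
  hex 1: (2, -9, 7)
  hex 2: (3, -10, 7)
  hex 3: (4, -10, 6)
  hex 4: (5, -10, 5)
  hex 5: (5, -9, 4)
  hex 6: (5, -8, 3)
  hex 7: (4, -7, 3)
  hex 8: (3, -6, 3)
  hex 9: (2, -6, 4)
  hex 10: (1, -6, 5)
  hex 11: (1, -7, 6)
Sorted: 12 hexes.

Answer: 1 -8 7
1 -7 6
1 -6 5
2 -9 7
2 -6 4
3 -10 7
3 -6 3
4 -10 6
4 -7 3
5 -10 5
5 -9 4
5 -8 3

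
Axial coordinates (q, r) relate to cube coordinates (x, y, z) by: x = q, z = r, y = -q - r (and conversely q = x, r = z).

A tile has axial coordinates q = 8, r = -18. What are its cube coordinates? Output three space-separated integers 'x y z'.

Answer: 8 10 -18

Derivation:
x = q = 8
z = r = -18
y = -x - z = -(8) - (-18) = 10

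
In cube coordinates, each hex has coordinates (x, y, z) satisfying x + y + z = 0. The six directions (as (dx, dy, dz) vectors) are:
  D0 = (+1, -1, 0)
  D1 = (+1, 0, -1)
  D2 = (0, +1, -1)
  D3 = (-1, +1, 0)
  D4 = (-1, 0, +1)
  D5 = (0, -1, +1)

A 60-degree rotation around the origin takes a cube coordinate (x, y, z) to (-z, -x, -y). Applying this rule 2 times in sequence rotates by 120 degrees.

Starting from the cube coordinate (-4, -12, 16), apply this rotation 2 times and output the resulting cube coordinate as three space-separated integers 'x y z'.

Answer: -12 16 -4

Derivation:
Start: (-4, -12, 16)
Step 1: (-4, -12, 16) -> (-(16), -(-4), -(-12)) = (-16, 4, 12)
Step 2: (-16, 4, 12) -> (-(12), -(-16), -(4)) = (-12, 16, -4)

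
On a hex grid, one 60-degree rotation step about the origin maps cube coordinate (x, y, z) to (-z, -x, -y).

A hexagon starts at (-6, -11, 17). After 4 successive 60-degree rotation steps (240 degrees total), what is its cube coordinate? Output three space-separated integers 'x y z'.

Answer: 17 -6 -11

Derivation:
Start: (-6, -11, 17)
Step 1: (-6, -11, 17) -> (-(17), -(-6), -(-11)) = (-17, 6, 11)
Step 2: (-17, 6, 11) -> (-(11), -(-17), -(6)) = (-11, 17, -6)
Step 3: (-11, 17, -6) -> (-(-6), -(-11), -(17)) = (6, 11, -17)
Step 4: (6, 11, -17) -> (-(-17), -(6), -(11)) = (17, -6, -11)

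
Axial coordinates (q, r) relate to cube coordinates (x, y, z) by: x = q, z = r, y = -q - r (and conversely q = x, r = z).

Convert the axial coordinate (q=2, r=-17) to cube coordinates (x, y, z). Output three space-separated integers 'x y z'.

Answer: 2 15 -17

Derivation:
x = q = 2
z = r = -17
y = -x - z = -(2) - (-17) = 15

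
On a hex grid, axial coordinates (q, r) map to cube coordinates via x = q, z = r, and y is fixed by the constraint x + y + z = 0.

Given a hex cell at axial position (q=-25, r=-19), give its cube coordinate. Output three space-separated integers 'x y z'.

Answer: -25 44 -19

Derivation:
x = q = -25
z = r = -19
y = -x - z = -(-25) - (-19) = 44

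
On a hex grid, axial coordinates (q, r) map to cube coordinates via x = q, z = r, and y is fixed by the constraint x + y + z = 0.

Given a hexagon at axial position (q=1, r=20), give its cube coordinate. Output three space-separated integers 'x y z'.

x = q = 1
z = r = 20
y = -x - z = -(1) - (20) = -21

Answer: 1 -21 20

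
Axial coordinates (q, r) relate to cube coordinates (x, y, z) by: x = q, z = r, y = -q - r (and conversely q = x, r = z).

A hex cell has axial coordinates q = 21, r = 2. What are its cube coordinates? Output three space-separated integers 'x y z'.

Answer: 21 -23 2

Derivation:
x = q = 21
z = r = 2
y = -x - z = -(21) - (2) = -23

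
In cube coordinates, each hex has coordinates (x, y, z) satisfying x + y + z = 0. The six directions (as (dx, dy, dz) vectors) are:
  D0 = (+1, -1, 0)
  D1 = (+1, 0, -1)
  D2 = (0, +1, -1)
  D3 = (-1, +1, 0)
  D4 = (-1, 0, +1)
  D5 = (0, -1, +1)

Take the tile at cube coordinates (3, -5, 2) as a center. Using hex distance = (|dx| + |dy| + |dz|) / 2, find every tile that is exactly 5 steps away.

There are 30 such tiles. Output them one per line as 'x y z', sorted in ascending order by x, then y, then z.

Answer: -2 -5 7
-2 -4 6
-2 -3 5
-2 -2 4
-2 -1 3
-2 0 2
-1 -6 7
-1 0 1
0 -7 7
0 0 0
1 -8 7
1 0 -1
2 -9 7
2 0 -2
3 -10 7
3 0 -3
4 -10 6
4 -1 -3
5 -10 5
5 -2 -3
6 -10 4
6 -3 -3
7 -10 3
7 -4 -3
8 -10 2
8 -9 1
8 -8 0
8 -7 -1
8 -6 -2
8 -5 -3

Derivation:
Walk ring at distance 5 from (3, -5, 2):
Start at center + D4*5 = (-2, -5, 7)
  hex 0: (-2, -5, 7)
  hex 1: (-1, -6, 7)
  hex 2: (0, -7, 7)
  hex 3: (1, -8, 7)
  hex 4: (2, -9, 7)
  hex 5: (3, -10, 7)
  hex 6: (4, -10, 6)
  hex 7: (5, -10, 5)
  hex 8: (6, -10, 4)
  hex 9: (7, -10, 3)
  hex 10: (8, -10, 2)
  hex 11: (8, -9, 1)
  hex 12: (8, -8, 0)
  hex 13: (8, -7, -1)
  hex 14: (8, -6, -2)
  hex 15: (8, -5, -3)
  hex 16: (7, -4, -3)
  hex 17: (6, -3, -3)
  hex 18: (5, -2, -3)
  hex 19: (4, -1, -3)
  hex 20: (3, 0, -3)
  hex 21: (2, 0, -2)
  hex 22: (1, 0, -1)
  hex 23: (0, 0, 0)
  hex 24: (-1, 0, 1)
  hex 25: (-2, 0, 2)
  hex 26: (-2, -1, 3)
  hex 27: (-2, -2, 4)
  hex 28: (-2, -3, 5)
  hex 29: (-2, -4, 6)
Sorted: 30 hexes.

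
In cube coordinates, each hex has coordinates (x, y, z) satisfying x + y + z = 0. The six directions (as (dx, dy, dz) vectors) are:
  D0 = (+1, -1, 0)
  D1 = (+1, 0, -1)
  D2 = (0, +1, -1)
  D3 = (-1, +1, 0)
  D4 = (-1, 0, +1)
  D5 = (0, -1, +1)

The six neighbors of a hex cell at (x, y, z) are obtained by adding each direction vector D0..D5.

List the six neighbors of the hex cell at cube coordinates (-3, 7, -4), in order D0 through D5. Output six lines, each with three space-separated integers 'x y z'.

Answer: -2 6 -4
-2 7 -5
-3 8 -5
-4 8 -4
-4 7 -3
-3 6 -3

Derivation:
Center: (-3, 7, -4). Add each direction:
  D0: (-3, 7, -4) + (1, -1, 0) = (-2, 6, -4)
  D1: (-3, 7, -4) + (1, 0, -1) = (-2, 7, -5)
  D2: (-3, 7, -4) + (0, 1, -1) = (-3, 8, -5)
  D3: (-3, 7, -4) + (-1, 1, 0) = (-4, 8, -4)
  D4: (-3, 7, -4) + (-1, 0, 1) = (-4, 7, -3)
  D5: (-3, 7, -4) + (0, -1, 1) = (-3, 6, -3)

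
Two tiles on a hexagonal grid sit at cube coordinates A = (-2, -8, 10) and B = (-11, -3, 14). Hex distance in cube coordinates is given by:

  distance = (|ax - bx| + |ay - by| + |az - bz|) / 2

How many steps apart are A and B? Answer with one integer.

Answer: 9

Derivation:
|ax - bx| = |-2 - (-11)| = 9
|ay - by| = |-8 - (-3)| = 5
|az - bz| = |10 - 14| = 4
distance = (9 + 5 + 4) / 2 = 18 / 2 = 9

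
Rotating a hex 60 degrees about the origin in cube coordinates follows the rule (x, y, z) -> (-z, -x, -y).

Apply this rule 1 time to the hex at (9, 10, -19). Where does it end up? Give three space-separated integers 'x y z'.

Answer: 19 -9 -10

Derivation:
Start: (9, 10, -19)
Step 1: (9, 10, -19) -> (-(-19), -(9), -(10)) = (19, -9, -10)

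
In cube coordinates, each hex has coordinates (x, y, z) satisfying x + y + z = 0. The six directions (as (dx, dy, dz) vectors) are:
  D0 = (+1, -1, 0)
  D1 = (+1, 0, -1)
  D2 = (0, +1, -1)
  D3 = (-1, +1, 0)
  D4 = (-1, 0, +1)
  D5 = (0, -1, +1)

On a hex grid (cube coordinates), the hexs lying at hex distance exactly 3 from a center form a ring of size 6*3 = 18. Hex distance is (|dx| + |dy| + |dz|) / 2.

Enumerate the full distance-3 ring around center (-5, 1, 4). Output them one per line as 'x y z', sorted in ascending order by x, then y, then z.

Walk ring at distance 3 from (-5, 1, 4):
Start at center + D4*3 = (-8, 1, 7)
  hex 0: (-8, 1, 7)
  hex 1: (-7, 0, 7)
  hex 2: (-6, -1, 7)
  hex 3: (-5, -2, 7)
  hex 4: (-4, -2, 6)
  hex 5: (-3, -2, 5)
  hex 6: (-2, -2, 4)
  hex 7: (-2, -1, 3)
  hex 8: (-2, 0, 2)
  hex 9: (-2, 1, 1)
  hex 10: (-3, 2, 1)
  hex 11: (-4, 3, 1)
  hex 12: (-5, 4, 1)
  hex 13: (-6, 4, 2)
  hex 14: (-7, 4, 3)
  hex 15: (-8, 4, 4)
  hex 16: (-8, 3, 5)
  hex 17: (-8, 2, 6)
Sorted: 18 hexes.

Answer: -8 1 7
-8 2 6
-8 3 5
-8 4 4
-7 0 7
-7 4 3
-6 -1 7
-6 4 2
-5 -2 7
-5 4 1
-4 -2 6
-4 3 1
-3 -2 5
-3 2 1
-2 -2 4
-2 -1 3
-2 0 2
-2 1 1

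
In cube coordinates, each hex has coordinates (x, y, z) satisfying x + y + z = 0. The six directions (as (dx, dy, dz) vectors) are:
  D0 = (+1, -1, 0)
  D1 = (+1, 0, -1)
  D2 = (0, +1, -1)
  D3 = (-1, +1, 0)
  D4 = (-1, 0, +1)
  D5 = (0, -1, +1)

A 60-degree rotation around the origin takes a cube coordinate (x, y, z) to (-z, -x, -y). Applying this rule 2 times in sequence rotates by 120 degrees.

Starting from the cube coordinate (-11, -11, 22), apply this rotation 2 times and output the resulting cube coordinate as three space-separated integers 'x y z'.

Answer: -11 22 -11

Derivation:
Start: (-11, -11, 22)
Step 1: (-11, -11, 22) -> (-(22), -(-11), -(-11)) = (-22, 11, 11)
Step 2: (-22, 11, 11) -> (-(11), -(-22), -(11)) = (-11, 22, -11)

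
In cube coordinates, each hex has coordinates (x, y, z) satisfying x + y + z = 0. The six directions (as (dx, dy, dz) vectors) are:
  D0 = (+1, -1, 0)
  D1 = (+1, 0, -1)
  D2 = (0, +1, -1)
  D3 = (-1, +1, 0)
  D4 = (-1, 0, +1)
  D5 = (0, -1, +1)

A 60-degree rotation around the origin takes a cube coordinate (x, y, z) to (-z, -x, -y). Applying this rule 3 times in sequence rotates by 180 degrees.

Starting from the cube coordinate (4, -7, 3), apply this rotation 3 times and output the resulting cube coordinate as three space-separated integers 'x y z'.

Answer: -4 7 -3

Derivation:
Start: (4, -7, 3)
Step 1: (4, -7, 3) -> (-(3), -(4), -(-7)) = (-3, -4, 7)
Step 2: (-3, -4, 7) -> (-(7), -(-3), -(-4)) = (-7, 3, 4)
Step 3: (-7, 3, 4) -> (-(4), -(-7), -(3)) = (-4, 7, -3)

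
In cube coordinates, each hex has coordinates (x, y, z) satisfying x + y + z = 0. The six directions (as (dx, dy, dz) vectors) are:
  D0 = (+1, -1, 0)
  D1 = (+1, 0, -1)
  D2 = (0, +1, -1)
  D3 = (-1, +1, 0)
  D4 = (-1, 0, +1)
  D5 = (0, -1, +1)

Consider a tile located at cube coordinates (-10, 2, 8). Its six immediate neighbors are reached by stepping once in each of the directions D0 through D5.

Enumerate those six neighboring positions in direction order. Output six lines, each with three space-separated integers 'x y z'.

Answer: -9 1 8
-9 2 7
-10 3 7
-11 3 8
-11 2 9
-10 1 9

Derivation:
Center: (-10, 2, 8). Add each direction:
  D0: (-10, 2, 8) + (1, -1, 0) = (-9, 1, 8)
  D1: (-10, 2, 8) + (1, 0, -1) = (-9, 2, 7)
  D2: (-10, 2, 8) + (0, 1, -1) = (-10, 3, 7)
  D3: (-10, 2, 8) + (-1, 1, 0) = (-11, 3, 8)
  D4: (-10, 2, 8) + (-1, 0, 1) = (-11, 2, 9)
  D5: (-10, 2, 8) + (0, -1, 1) = (-10, 1, 9)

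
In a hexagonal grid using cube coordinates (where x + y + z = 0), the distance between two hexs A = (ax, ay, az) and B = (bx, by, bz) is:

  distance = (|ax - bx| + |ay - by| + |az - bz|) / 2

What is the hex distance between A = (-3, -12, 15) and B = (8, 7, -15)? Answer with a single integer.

|ax - bx| = |-3 - 8| = 11
|ay - by| = |-12 - 7| = 19
|az - bz| = |15 - (-15)| = 30
distance = (11 + 19 + 30) / 2 = 60 / 2 = 30

Answer: 30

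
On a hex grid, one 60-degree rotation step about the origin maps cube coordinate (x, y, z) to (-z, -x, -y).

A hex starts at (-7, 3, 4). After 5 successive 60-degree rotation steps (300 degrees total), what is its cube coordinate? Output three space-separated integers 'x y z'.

Start: (-7, 3, 4)
Step 1: (-7, 3, 4) -> (-(4), -(-7), -(3)) = (-4, 7, -3)
Step 2: (-4, 7, -3) -> (-(-3), -(-4), -(7)) = (3, 4, -7)
Step 3: (3, 4, -7) -> (-(-7), -(3), -(4)) = (7, -3, -4)
Step 4: (7, -3, -4) -> (-(-4), -(7), -(-3)) = (4, -7, 3)
Step 5: (4, -7, 3) -> (-(3), -(4), -(-7)) = (-3, -4, 7)

Answer: -3 -4 7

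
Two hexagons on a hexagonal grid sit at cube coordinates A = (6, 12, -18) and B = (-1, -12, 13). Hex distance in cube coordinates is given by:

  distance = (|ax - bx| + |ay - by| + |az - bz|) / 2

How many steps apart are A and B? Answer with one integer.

Answer: 31

Derivation:
|ax - bx| = |6 - (-1)| = 7
|ay - by| = |12 - (-12)| = 24
|az - bz| = |-18 - 13| = 31
distance = (7 + 24 + 31) / 2 = 62 / 2 = 31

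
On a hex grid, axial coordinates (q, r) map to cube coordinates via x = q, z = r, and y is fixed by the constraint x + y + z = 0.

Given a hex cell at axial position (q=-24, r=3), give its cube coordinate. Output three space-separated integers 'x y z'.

x = q = -24
z = r = 3
y = -x - z = -(-24) - (3) = 21

Answer: -24 21 3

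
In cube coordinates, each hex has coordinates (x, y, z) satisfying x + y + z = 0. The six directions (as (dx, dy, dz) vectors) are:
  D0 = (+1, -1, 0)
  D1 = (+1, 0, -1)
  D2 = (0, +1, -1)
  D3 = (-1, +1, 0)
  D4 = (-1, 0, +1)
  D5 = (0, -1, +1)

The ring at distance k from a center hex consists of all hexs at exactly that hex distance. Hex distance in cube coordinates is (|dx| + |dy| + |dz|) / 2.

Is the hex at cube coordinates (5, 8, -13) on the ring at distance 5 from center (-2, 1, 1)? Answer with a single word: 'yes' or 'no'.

Answer: no

Derivation:
|px - cx| = |5 - (-2)| = 7
|py - cy| = |8 - 1| = 7
|pz - cz| = |-13 - 1| = 14
distance = (7+7+14)/2 = 28/2 = 14
radius = 5; distance != radius -> no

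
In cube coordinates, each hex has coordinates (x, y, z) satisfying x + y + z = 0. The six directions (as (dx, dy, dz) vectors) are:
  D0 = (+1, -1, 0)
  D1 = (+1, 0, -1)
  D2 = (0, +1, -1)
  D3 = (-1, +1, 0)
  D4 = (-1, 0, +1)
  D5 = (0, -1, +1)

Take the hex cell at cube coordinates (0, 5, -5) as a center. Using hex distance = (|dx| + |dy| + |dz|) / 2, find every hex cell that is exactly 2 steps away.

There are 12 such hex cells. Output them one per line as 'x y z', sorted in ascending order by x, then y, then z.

Answer: -2 5 -3
-2 6 -4
-2 7 -5
-1 4 -3
-1 7 -6
0 3 -3
0 7 -7
1 3 -4
1 6 -7
2 3 -5
2 4 -6
2 5 -7

Derivation:
Walk ring at distance 2 from (0, 5, -5):
Start at center + D4*2 = (-2, 5, -3)
  hex 0: (-2, 5, -3)
  hex 1: (-1, 4, -3)
  hex 2: (0, 3, -3)
  hex 3: (1, 3, -4)
  hex 4: (2, 3, -5)
  hex 5: (2, 4, -6)
  hex 6: (2, 5, -7)
  hex 7: (1, 6, -7)
  hex 8: (0, 7, -7)
  hex 9: (-1, 7, -6)
  hex 10: (-2, 7, -5)
  hex 11: (-2, 6, -4)
Sorted: 12 hexes.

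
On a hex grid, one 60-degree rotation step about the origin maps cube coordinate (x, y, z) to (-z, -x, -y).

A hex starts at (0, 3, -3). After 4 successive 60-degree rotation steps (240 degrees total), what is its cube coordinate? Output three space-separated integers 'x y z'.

Start: (0, 3, -3)
Step 1: (0, 3, -3) -> (-(-3), -(0), -(3)) = (3, 0, -3)
Step 2: (3, 0, -3) -> (-(-3), -(3), -(0)) = (3, -3, 0)
Step 3: (3, -3, 0) -> (-(0), -(3), -(-3)) = (0, -3, 3)
Step 4: (0, -3, 3) -> (-(3), -(0), -(-3)) = (-3, 0, 3)

Answer: -3 0 3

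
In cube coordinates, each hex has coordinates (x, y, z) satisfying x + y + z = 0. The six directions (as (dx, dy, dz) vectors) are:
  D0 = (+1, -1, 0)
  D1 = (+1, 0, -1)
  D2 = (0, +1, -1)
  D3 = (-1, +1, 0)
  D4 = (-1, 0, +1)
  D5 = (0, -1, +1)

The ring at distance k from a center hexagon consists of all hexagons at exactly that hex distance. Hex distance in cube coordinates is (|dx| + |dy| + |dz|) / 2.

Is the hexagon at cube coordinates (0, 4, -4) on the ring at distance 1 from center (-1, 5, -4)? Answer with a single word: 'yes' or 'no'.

Answer: yes

Derivation:
|px - cx| = |0 - (-1)| = 1
|py - cy| = |4 - 5| = 1
|pz - cz| = |-4 - (-4)| = 0
distance = (1+1+0)/2 = 2/2 = 1
radius = 1; distance == radius -> yes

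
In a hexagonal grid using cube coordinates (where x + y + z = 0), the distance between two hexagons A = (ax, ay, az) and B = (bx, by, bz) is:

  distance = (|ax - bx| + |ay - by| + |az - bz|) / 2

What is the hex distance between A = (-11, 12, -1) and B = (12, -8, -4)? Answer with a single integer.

Answer: 23

Derivation:
|ax - bx| = |-11 - 12| = 23
|ay - by| = |12 - (-8)| = 20
|az - bz| = |-1 - (-4)| = 3
distance = (23 + 20 + 3) / 2 = 46 / 2 = 23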